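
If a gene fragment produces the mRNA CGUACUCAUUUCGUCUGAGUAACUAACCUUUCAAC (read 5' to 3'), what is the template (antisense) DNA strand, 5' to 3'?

5'-GTTGAAAGGTTAGTTACTCAGACGAAATGAGTACG-3'

Replace U with T to get the coding DNA strand: CGTACTCATTTCGTCTGAGTAACTAACCTTTCAAC. The template strand is its reverse complement (complement GCATGAGTAAAGCAGACTCATTGATTGGAAAGTTG, then reverse).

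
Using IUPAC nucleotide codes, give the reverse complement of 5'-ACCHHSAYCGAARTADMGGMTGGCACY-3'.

5′-RGTGCCAKCCKHTAYTTCGRTSDDGGT-3′

Standard pairs A↔T, G↔C; ambiguity codes pair R↔Y, M↔K, S↔S, D↔H. Complement (TGGDDSTRGCTTYATHKCCKACCGTGR), then reverse for 5'→3'.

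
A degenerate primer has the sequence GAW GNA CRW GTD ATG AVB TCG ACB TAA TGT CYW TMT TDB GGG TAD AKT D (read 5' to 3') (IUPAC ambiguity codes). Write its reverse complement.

5'-HAMTHTACCCVHAAKAWRGACATTAVGTCGAVBTCATHACWYGTNCWTC-3'

Standard pairs A↔T, G↔C; ambiguity codes pair R↔Y, M↔K, W↔W, B↔V, D↔H, N↔N. Complement (CTWCNTGYWCAHTACTBVAGCTGVATTACAGRWAKAAHVCCCATHTMAH), then reverse for 5'→3'.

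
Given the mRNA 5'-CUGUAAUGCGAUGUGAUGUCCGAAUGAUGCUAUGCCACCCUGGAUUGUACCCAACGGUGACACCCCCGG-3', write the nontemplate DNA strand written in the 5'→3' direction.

5'-CTGTAATGCGATGTGATGTCCGAATGATGCTATGCCACCCTGGATTGTACCCAACGGTGACACCCCCGG-3'

The coding DNA strand has the same 5'→3' sequence as the mRNA with U replaced by T.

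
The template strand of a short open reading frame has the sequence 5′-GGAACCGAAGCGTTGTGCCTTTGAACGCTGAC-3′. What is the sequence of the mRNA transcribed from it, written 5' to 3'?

5'-GUCAGCGUUCAAAGGCACAACGCUUCGGUUCC-3'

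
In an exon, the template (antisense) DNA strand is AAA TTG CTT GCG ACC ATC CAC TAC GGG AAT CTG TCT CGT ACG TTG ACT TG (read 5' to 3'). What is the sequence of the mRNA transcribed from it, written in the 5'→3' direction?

5'-CAAGUCAACGUACGAGACAGAUUCCCGUAGUGGAUGGUCGCAAGCAAUUU-3'

The mRNA has the sequence of the coding strand (reverse complement of the template) with T→U. Reverse complement of AAATTGCTTGCGACCATCCACTACGGGAATCTGTCTCGTACGTTGACTTG is CAAGTCAACGTACGAGACAGATTCCCGTAGTGGATGGTCGCAAGCAATTT; then T→U.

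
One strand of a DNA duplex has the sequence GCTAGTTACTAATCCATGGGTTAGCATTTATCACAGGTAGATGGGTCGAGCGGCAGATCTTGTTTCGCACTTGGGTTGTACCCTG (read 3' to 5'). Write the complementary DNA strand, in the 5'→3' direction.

The strand is given 3'→5', so its complement runs 5'→3' in the same left-to-right order: pair each base A↔T, G↔C.

5'-CGATCAATGATTAGGTACCCAATCGTAAATAGTGTCCATCTACCCAGCTCGCCGTCTAGAACAAAGCGTGAACCCAACATGGGAC-3'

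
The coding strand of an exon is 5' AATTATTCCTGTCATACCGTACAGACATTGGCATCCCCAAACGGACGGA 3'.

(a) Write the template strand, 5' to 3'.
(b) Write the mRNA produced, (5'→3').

(a) 5'-TCCGTCCGTTTGGGGATGCCAATGTCTGTACGGTATGACAGGAATAATT-3'
(b) 5'-AAUUAUUCCUGUCAUACCGUACAGACAUUGGCAUCCCCAAACGGACGGA-3'

(a) The template strand is the reverse complement of the coding strand: complement TTAATAAGGACAGTATGGCATGTCTGTAACCGTAGGGGTTTGCCTGCCT, then reverse.
(b) mRNA matches the coding strand with T→U.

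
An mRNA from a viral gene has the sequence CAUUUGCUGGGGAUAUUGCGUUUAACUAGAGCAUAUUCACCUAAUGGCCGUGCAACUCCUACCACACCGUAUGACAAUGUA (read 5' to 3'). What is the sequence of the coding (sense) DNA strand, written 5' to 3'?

5'-CATTTGCTGGGGATATTGCGTTTAACTAGAGCATATTCACCTAATGGCCGTGCAACTCCTACCACACCGTATGACAATGTA-3'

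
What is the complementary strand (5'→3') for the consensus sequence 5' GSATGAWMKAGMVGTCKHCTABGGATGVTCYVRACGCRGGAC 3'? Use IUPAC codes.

5'-GTCCYGCGTYBRGABCATCCVTAGDMGACBKCTMKWTCATSC-3'

Standard pairs A↔T, G↔C; ambiguity codes pair R↔Y, M↔K, W↔W, S↔S, B↔V, H↔D. Complement (CSTACTWKMTCKBCAGMDGATVCCTACBAGRBYTGCGYCCTG), then reverse for 5'→3'.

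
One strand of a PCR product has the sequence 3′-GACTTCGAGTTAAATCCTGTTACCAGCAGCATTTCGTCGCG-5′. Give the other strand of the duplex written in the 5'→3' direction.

The strand is given 3'→5', so its complement runs 5'→3' in the same left-to-right order: pair each base A↔T, G↔C.

5′-CTGAAGCTCAATTTAGGACAATGGTCGTCGTAAAGCAGCGC-3′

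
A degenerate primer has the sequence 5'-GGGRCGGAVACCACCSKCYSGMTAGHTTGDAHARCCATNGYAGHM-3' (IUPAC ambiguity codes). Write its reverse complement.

5′-KDCTRCNATGGYTDTHCAADCTAKCSRGMSGGTGGTBTCCGYCCC-3′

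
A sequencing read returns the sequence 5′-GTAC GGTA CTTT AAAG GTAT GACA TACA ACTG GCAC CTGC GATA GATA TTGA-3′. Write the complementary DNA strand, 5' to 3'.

5'-TCAATATCTATCGCAGGTGCCAGTTGTATGTCATACCTTTAAAGTACCGTAC-3'

The complement of GTACGGTACTTTAAAGGTATGACATACAACTGGCACCTGCGATAGATATTGA is CATGCCATGAAATTTCCATACTGTATGTTGACCGTGGACGCTATCTATAACT (A↔T, G↔C). DNA strands are antiparallel, so the complementary strand runs 3'→5'; reversing gives the 5'→3' form.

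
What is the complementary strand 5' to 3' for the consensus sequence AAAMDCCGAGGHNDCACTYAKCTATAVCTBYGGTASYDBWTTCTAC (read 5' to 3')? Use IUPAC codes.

5'-GTAGAAWVHRSTACCRVAGBTATAGMTRAGTGHNDCCTCGGHKTTT-3'

Standard pairs A↔T, G↔C; ambiguity codes pair Y↔R, M↔K, W↔W, S↔S, B↔V, D↔H, N↔N. Complement (TTTKHGGCTCCDNHGTGARTMGATATBGAVRCCATSRHVWAAGATG), then reverse for 5'→3'.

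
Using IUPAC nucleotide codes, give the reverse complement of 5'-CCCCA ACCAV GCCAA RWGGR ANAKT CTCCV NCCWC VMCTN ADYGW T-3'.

Standard pairs A↔T, G↔C; ambiguity codes pair R↔Y, M↔K, W↔W, D↔H, V↔B, N↔N. Complement (GGGGTTGGTBCGGTTYWCCYTNTMAGAGGBNGGWGBKGANTHRCWA), then reverse for 5'→3'.

5'-AWCRHTNAGKBGWGGNBGGAGAMTNTYCCWYTTGGCBTGGTTGGGG-3'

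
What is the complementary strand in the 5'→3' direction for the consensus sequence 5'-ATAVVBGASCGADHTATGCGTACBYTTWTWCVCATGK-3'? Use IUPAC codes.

5'-MCATGBGWAWAARVGTACGCATADHTCGSTCVBBTAT-3'

Standard pairs A↔T, G↔C; ambiguity codes pair Y↔R, K↔M, W↔W, S↔S, B↔V, D↔H. Complement (TATBBVCTSGCTHDATACGCATGVRAAWAWGBGTACM), then reverse for 5'→3'.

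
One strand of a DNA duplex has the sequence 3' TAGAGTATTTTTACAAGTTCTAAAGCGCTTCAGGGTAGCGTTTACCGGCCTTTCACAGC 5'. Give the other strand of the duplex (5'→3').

5'-ATCTCATAAAAATGTTCAAGATTTCGCGAAGTCCCATCGCAAATGGCCGGAAAGTGTCG-3'

The strand is given 3'→5', so its complement runs 5'→3' in the same left-to-right order: pair each base A↔T, G↔C.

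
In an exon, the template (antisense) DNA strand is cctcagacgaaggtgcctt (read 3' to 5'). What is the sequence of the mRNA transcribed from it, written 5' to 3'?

Reading the template 3'→5' as shown, RNA polymerase pairs each base (A→U, T→A, G↔C) to build mRNA 5'→3' directly.

5'-GGAGUCUGCUUCCACGGAA-3'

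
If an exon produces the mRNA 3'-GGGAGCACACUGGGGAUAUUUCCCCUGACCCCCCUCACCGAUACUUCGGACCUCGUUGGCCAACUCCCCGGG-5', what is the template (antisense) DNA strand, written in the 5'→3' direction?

Written 5'→3' the mRNA is GGGCCCCUCAACCGGUUGCUCCAGGCUUCAUAGCCACUCCCCCCAGUCCCCUUUAUAGGGGUCACACGAGGG, so the coding DNA strand is GGGCCCCTCAACCGGTTGCTCCAGGCTTCATAGCCACTCCCCCCAGTCCCCTTTATAGGGGTCACACGAGGG. The template is its reverse complement.

5'-CCCTCGTGTGACCCCTATAAAGGGGACTGGGGGGAGTGGCTATGAAGCCTGGAGCAACCGGTTGAGGGGCCC-3'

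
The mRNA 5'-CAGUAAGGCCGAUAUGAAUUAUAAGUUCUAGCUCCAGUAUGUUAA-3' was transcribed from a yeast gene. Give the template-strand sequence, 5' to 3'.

Replace U with T to get the coding DNA strand: CAGTAAGGCCGATATGAATTATAAGTTCTAGCTCCAGTATGTTAA. The template strand is its reverse complement (complement GTCATTCCGGCTATACTTAATATTCAAGATCGAGGTCATACAATT, then reverse).

5'-TTAACATACTGGAGCTAGAACTTATAATTCATATCGGCCTTACTG-3'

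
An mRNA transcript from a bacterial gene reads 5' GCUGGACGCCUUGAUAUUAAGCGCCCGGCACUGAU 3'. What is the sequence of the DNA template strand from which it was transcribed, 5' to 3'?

5'-ATCAGTGCCGGGCGCTTAATATCAAGGCGTCCAGC-3'

Replace U with T to get the coding DNA strand: GCTGGACGCCTTGATATTAAGCGCCCGGCACTGAT. The template strand is its reverse complement (complement CGACCTGCGGAACTATAATTCGCGGGCCGTGACTA, then reverse).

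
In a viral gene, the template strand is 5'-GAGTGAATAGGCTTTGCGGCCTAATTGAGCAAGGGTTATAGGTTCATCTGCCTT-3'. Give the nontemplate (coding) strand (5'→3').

The coding strand is complementary and antiparallel to the template: take the complement (A↔T, G↔C) and reverse.

5'-AAGGCAGATGAACCTATAACCCTTGCTCAATTAGGCCGCAAAGCCTATTCACTC-3'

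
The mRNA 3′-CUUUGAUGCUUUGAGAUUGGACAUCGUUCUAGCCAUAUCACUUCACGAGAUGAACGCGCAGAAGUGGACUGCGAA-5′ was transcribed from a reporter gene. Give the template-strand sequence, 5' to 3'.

Written 5'→3' the mRNA is AAGCGUCAGGUGAAGACGCGCAAGUAGAGCACUUCACUAUACCGAUCUUGCUACAGGUUAGAGUUUCGUAGUUUC, so the coding DNA strand is AAGCGTCAGGTGAAGACGCGCAAGTAGAGCACTTCACTATACCGATCTTGCTACAGGTTAGAGTTTCGTAGTTTC. The template is its reverse complement.

5'-GAAACTACGAAACTCTAACCTGTAGCAAGATCGGTATAGTGAAGTGCTCTACTTGCGCGTCTTCACCTGACGCTT-3'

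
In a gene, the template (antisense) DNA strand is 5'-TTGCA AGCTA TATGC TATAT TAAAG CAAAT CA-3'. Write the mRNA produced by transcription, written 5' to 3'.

5'-UGAUUUGCUUUAAUAUAGCAUAUAGCUUGCAA-3'

The mRNA has the sequence of the coding strand (reverse complement of the template) with T→U. Reverse complement of TTGCAAGCTATATGCTATATTAAAGCAAATCA is TGATTTGCTTTAATATAGCATATAGCTTGCAA; then T→U.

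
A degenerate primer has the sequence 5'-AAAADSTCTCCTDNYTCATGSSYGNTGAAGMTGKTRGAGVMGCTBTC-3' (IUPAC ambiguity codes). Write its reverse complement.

Standard pairs A↔T, G↔C; ambiguity codes pair R↔Y, M↔K, S↔S, B↔V, D↔H, N↔N. Complement (TTTTHSAGAGGAHNRAGTACSSRCNACTTCKACMAYCTCBKCGAVAG), then reverse for 5'→3'.

5'-GAVAGCKBCTCYAMCAKCTTCANCRSSCATGARNHAGGAGASHTTTT-3'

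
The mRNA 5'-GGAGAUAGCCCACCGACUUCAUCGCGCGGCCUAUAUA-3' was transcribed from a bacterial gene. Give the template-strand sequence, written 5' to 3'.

Replace U with T to get the coding DNA strand: GGAGATAGCCCACCGACTTCATCGCGCGGCCTATATA. The template strand is its reverse complement (complement CCTCTATCGGGTGGCTGAAGTAGCGCGCCGGATATAT, then reverse).

5'-TATATAGGCCGCGCGATGAAGTCGGTGGGCTATCTCC-3'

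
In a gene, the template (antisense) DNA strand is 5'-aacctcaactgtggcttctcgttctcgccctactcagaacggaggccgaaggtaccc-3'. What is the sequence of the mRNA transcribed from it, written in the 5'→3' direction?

The mRNA has the sequence of the coding strand (reverse complement of the template) with T→U. Reverse complement of AACCTCAACTGTGGCTTCTCGTTCTCGCCCTACTCAGAACGGAGGCCGAAGGTACCC is GGGTACCTTCGGCCTCCGTTCTGAGTAGGGCGAGAACGAGAAGCCACAGTTGAGGTT; then T→U.

5'-GGGUACCUUCGGCCUCCGUUCUGAGUAGGGCGAGAACGAGAAGCCACAGUUGAGGUU-3'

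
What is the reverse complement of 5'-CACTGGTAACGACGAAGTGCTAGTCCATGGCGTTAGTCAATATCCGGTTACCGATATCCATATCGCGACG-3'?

5′-CGTCGCGATATGGATATCGGTAACCGGATATTGACTAACGCCATGGACTAGCACTTCGTCGTTACCAGTG-3′

Complement each base (A↔T, G↔C): GTGACCATTGCTGCTTCACGATCAGGTACCGCAATCAGTTATAGGCCAATGGCTATAGGTATAGCGCTGC. Then reverse.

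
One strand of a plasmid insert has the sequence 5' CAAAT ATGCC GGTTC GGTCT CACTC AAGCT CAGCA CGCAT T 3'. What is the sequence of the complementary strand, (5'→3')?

The complement of CAAATATGCCGGTTCGGTCTCACTCAAGCTCAGCACGCATT is GTTTATACGGCCAAGCCAGAGTGAGTTCGAGTCGTGCGTAA (A↔T, G↔C). DNA strands are antiparallel, so the complementary strand runs 3'→5'; reversing gives the 5'→3' form.

5'-AATGCGTGCTGAGCTTGAGTGAGACCGAACCGGCATATTTG-3'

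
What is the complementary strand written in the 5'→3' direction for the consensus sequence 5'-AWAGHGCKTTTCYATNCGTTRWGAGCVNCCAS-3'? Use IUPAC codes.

5'-STGGNBGCTCWYAACGNATRGAAAMGCDCTWT-3'

Standard pairs A↔T, G↔C; ambiguity codes pair R↔Y, K↔M, W↔W, S↔S, H↔D, V↔B, N↔N. Complement (TWTCDCGMAAAGRTANGCAAYWCTCGBNGGTS), then reverse for 5'→3'.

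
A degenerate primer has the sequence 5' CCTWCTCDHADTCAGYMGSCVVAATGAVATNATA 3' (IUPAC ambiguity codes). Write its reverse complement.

5'-TATNATBTCATTBBGSCKRCTGAHTDHGAGWAGG-3'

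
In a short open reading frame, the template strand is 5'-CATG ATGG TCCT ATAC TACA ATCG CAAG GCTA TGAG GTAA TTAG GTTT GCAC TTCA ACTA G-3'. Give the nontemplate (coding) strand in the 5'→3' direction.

5'-CTAGTTGAAGTGCAAACCTAATTACCTCATAGCCTTGCGATTGTAGTATAGGACCATCATG-3'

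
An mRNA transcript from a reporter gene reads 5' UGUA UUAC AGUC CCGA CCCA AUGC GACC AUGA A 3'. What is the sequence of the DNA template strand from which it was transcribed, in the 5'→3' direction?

Replace U with T to get the coding DNA strand: TGTATTACAGTCCCGACCCAATGCGACCATGAA. The template strand is its reverse complement (complement ACATAATGTCAGGGCTGGGTTACGCTGGTACTT, then reverse).

5'-TTCATGGTCGCATTGGGTCGGGACTGTAATACA-3'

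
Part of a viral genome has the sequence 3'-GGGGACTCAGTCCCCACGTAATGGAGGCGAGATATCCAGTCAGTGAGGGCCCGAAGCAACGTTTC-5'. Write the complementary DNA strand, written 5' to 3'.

The strand is given 3'→5', so its complement runs 5'→3' in the same left-to-right order: pair each base A↔T, G↔C.

5'-CCCCTGAGTCAGGGGTGCATTACCTCCGCTCTATAGGTCAGTCACTCCCGGGCTTCGTTGCAAAG-3'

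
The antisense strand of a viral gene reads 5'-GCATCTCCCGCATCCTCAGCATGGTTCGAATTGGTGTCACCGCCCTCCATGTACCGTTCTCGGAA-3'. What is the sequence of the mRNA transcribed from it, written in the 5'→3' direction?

The mRNA has the sequence of the coding strand (reverse complement of the template) with T→U. Reverse complement of GCATCTCCCGCATCCTCAGCATGGTTCGAATTGGTGTCACCGCCCTCCATGTACCGTTCTCGGAA is TTCCGAGAACGGTACATGGAGGGCGGTGACACCAATTCGAACCATGCTGAGGATGCGGGAGATGC; then T→U.

5'-UUCCGAGAACGGUACAUGGAGGGCGGUGACACCAAUUCGAACCAUGCUGAGGAUGCGGGAGAUGC-3'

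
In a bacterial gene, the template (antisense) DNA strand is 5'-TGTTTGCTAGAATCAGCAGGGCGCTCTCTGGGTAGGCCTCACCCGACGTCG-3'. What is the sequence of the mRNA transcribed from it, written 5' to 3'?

5'-CGACGUCGGGUGAGGCCUACCCAGAGAGCGCCCUGCUGAUUCUAGCAAACA-3'

RNA polymerase reads the template 3'→5' and synthesizes mRNA 5'→3' by base-pairing (A→U, T→A, G↔C). The complement of the template is ACAAACGATCTTAGTCGTCCCGCGAGAGACCCATCCGGAGTGGGCTGCAGC; antiparallel, so 5'→3' the coding strand is CGACGTCGGGTGAGGCCTACCCAGAGAGCGCCCTGCTGATTCTAGCAAACA. Replace T with U for the mRNA.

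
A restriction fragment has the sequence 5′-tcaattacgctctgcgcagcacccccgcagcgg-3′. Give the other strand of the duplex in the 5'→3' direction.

Pairing A↔T and G↔C gives AGTTAATGCGAGACGCGTCGTGGGGGCGTCGCC, running 3'→5'. Reverse for the 5'→3' convention.

5'-CCGCTGCGGGGGTGCTGCGCAGAGCGTAATTGA-3'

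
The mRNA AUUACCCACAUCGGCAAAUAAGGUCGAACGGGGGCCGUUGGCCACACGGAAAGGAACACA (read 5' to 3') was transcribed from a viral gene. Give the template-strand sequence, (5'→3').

5'-TGTGTTCCTTTCCGTGTGGCCAACGGCCCCCGTTCGACCTTATTTGCCGATGTGGGTAAT-3'

Replace U with T to get the coding DNA strand: ATTACCCACATCGGCAAATAAGGTCGAACGGGGGCCGTTGGCCACACGGAAAGGAACACA. The template strand is its reverse complement (complement TAATGGGTGTAGCCGTTTATTCCAGCTTGCCCCCGGCAACCGGTGTGCCTTTCCTTGTGT, then reverse).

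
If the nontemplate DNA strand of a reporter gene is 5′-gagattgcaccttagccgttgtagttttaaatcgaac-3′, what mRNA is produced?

The mRNA is synthesized from the template strand, so it matches the coding strand with T replaced by U.

5′-GAGAUUGCACCUUAGCCGUUGUAGUUUUAAAUCGAAC-3′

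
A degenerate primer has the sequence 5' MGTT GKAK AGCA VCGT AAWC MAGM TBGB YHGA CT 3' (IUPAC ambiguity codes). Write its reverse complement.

5'-AGTCDRVCVAKCTKGWTTACGBTGCTMTMCAACK-3'

Standard pairs A↔T, G↔C; ambiguity codes pair Y↔R, M↔K, W↔W, B↔V, H↔D. Complement (KCAACMTMTCGTBGCATTWGKTCKAVCVRDCTGA), then reverse for 5'→3'.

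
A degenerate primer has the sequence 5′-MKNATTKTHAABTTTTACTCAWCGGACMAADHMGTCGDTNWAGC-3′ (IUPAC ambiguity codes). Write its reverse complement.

5'-GCTWNAHCGACKDHTTKGTCCGWTGAGTAAAAVTTDAMAATNMK-3'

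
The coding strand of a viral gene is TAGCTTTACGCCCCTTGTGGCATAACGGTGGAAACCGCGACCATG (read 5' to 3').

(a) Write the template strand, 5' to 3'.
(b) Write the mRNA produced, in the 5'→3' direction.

(a) The template strand is the reverse complement of the coding strand: complement ATCGAAATGCGGGGAACACCGTATTGCCACCTTTGGCGCTGGTAC, then reverse.
(b) mRNA matches the coding strand with T→U.

(a) 5'-CATGGTCGCGGTTTCCACCGTTATGCCACAAGGGGCGTAAAGCTA-3'
(b) 5'-UAGCUUUACGCCCCUUGUGGCAUAACGGUGGAAACCGCGACCAUG-3'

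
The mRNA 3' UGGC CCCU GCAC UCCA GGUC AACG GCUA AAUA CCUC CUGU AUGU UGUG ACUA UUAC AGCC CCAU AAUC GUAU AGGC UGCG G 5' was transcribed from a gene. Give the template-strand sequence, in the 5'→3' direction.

Written 5'→3' the mRNA is GGCGUCGGAUAUGCUAAUACCCCGACAUUAUCAGUGUUGUAUGUCCUCCAUAAAUCGGCAACUGGACCUCACGUCCCCGGU, so the coding DNA strand is GGCGTCGGATATGCTAATACCCCGACATTATCAGTGTTGTATGTCCTCCATAAATCGGCAACTGGACCTCACGTCCCCGGT. The template is its reverse complement.

5′-ACCGGGGACGTGAGGTCCAGTTGCCGATTTATGGAGGACATACAACACTGATAATGTCGGGGTATTAGCATATCCGACGCC-3′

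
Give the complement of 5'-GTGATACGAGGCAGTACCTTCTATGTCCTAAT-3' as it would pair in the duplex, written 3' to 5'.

Base-pairing A↔T, G↔C gives the complement. The complementary strand is antiparallel, so paired with a 5'→3' strand it runs 3'→5'.

3'-CACTATGCTCCGTCATGGAAGATACAGGATTA-5'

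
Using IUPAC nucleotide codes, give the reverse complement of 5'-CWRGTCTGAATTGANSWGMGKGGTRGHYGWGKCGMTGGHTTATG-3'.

Standard pairs A↔T, G↔C; ambiguity codes pair R↔Y, M↔K, W↔W, S↔S, H↔D, N↔N. Complement (GWYCAGACTTAACTNSWCKCMCCAYCDRCWCMGCKACCDAATAC), then reverse for 5'→3'.

5'-CATAADCCAKCGMCWCRDCYACCMCKCWSNTCAATTCAGACYWG-3'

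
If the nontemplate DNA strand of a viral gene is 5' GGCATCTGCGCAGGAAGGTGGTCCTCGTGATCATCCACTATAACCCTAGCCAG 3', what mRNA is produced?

5'-GGCAUCUGCGCAGGAAGGUGGUCCUCGUGAUCAUCCACUAUAACCCUAGCCAG-3'

The mRNA is synthesized from the template strand, so it matches the coding strand with T replaced by U.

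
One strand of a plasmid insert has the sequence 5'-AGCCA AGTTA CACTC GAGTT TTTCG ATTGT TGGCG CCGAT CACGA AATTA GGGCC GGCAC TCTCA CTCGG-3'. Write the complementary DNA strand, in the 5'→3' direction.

5'-CCGAGTGAGAGTGCCGGCCCTAATTTCGTGATCGGCGCCAACAATCGAAAAACTCGAGTGTAACTTGGCT-3'

Pairing A↔T and G↔C gives TCGGTTCAATGTGAGCTCAAAAAGCTAACAACCGCGGCTAGTGCTTTAATCCCGGCCGTGAGAGTGAGCC, running 3'→5'. Reverse for the 5'→3' convention.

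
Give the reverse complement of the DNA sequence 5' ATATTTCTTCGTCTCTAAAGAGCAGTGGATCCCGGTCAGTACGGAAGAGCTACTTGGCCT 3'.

5'-AGGCCAAGTAGCTCTTCCGTACTGACCGGGATCCACTGCTCTTTAGAGACGAAGAAATAT-3'

Complement each base (A↔T, G↔C): TATAAAGAAGCAGAGATTTCTCGTCACCTAGGGCCAGTCATGCCTTCTCGATGAACCGGA. Then reverse.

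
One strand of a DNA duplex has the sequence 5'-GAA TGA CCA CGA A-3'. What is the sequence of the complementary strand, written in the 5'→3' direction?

5'-TTCGTGGTCATTC-3'

The complement of GAATGACCACGAA is CTTACTGGTGCTT (A↔T, G↔C). DNA strands are antiparallel, so the complementary strand runs 3'→5'; reversing gives the 5'→3' form.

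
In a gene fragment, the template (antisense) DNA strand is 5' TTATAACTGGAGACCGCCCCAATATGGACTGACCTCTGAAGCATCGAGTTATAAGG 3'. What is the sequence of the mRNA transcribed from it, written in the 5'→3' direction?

5′-CCUUAUAACUCGAUGCUUCAGAGGUCAGUCCAUAUUGGGGCGGUCUCCAGUUAUAA-3′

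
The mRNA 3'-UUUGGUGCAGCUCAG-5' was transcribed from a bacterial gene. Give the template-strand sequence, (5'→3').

5'-AAACCACGTCGAGTC-3'

Written 5'→3' the mRNA is GACUCGACGUGGUUU, so the coding DNA strand is GACTCGACGTGGTTT. The template is its reverse complement.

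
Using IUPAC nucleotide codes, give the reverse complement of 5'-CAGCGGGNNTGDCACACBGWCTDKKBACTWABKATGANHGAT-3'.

5'-ATCDNTCATMVTWAGTVMMHAGWCVGTGTGHCANNCCCGCTG-3'

Standard pairs A↔T, G↔C; ambiguity codes pair K↔M, W↔W, B↔V, D↔H, N↔N. Complement (GTCGCCCNNACHGTGTGVCWGAHMMVTGAWTVMTACTNDCTA), then reverse for 5'→3'.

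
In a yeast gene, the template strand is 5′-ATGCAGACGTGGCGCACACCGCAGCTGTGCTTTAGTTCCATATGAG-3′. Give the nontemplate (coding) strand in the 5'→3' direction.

5′-CTCATATGGAACTAAAGCACAGCTGCGGTGTGCGCCACGTCTGCAT-3′

The coding strand is complementary and antiparallel to the template: take the complement (A↔T, G↔C) and reverse.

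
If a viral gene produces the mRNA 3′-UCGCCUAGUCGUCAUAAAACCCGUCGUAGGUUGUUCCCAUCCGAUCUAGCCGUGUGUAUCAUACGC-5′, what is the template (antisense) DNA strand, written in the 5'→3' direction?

5'-AGCGGATCAGCAGTATTTTGGGCAGCATCCAACAAGGGTAGGCTAGATCGGCACACATAGTATGCG-3'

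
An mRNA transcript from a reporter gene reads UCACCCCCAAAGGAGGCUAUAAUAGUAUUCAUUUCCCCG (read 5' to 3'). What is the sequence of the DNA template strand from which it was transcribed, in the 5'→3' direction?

Replace U with T to get the coding DNA strand: TCACCCCCAAAGGAGGCTATAATAGTATTCATTTCCCCG. The template strand is its reverse complement (complement AGTGGGGGTTTCCTCCGATATTATCATAAGTAAAGGGGC, then reverse).

5'-CGGGGAAATGAATACTATTATAGCCTCCTTTGGGGGTGA-3'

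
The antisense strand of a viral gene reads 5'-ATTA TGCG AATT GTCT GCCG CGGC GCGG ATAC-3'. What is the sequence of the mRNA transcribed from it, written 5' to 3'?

5'-GUAUCCGCGCCGCGGCAGACAAUUCGCAUAAU-3'

RNA polymerase reads the template 3'→5' and synthesizes mRNA 5'→3' by base-pairing (A→U, T→A, G↔C). The complement of the template is TAATACGCTTAACAGACGGCGCCGCGCCTATG; antiparallel, so 5'→3' the coding strand is GTATCCGCGCCGCGGCAGACAATTCGCATAAT. Replace T with U for the mRNA.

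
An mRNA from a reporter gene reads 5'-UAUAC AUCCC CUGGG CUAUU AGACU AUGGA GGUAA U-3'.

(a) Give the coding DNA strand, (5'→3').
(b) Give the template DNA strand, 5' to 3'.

(a) The coding strand matches the mRNA with U→T.
(b) The template strand is the reverse complement of the coding strand.

(a) 5'-TATACATCCCCTGGGCTATTAGACTATGGAGGTAAT-3'
(b) 5′-ATTACCTCCATAGTCTAATAGCCCAGGGGATGTATA-3′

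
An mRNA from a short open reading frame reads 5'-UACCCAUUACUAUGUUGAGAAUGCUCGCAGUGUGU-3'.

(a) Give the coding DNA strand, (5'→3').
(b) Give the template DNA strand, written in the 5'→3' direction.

(a) The coding strand matches the mRNA with U→T.
(b) The template strand is the reverse complement of the coding strand.

(a) 5'-TACCCATTACTATGTTGAGAATGCTCGCAGTGTGT-3'
(b) 5'-ACACACTGCGAGCATTCTCAACATAGTAATGGGTA-3'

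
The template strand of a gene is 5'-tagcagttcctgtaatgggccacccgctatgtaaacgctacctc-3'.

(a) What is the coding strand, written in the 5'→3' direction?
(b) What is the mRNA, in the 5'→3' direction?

(a) The coding strand is the reverse complement of the template: complement ATCGTCAAGGACATTACCCGGTGGGCGATACATTTGCGATGGAG, then reverse.
(b) mRNA has the coding-strand sequence with T→U.

(a) 5'-GAGGTAGCGTTTACATAGCGGGTGGCCCATTACAGGAACTGCTA-3'
(b) 5'-GAGGUAGCGUUUACAUAGCGGGUGGCCCAUUACAGGAACUGCUA-3'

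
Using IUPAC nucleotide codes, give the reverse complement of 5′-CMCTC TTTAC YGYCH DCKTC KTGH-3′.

Standard pairs A↔T, G↔C; ambiguity codes pair Y↔R, M↔K, D↔H. Complement (GKGAGAAATGRCRGDHGMAGMACD), then reverse for 5'→3'.

5'-DCAMGAMGHDGRCRGTAAAGAGKG-3'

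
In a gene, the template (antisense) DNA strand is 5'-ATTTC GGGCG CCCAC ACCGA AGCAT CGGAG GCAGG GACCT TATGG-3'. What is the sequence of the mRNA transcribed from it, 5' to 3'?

The mRNA has the sequence of the coding strand (reverse complement of the template) with T→U. Reverse complement of ATTTCGGGCGCCCACACCGAAGCATCGGAGGCAGGGACCTTATGG is CCATAAGGTCCCTGCCTCCGATGCTTCGGTGTGGGCGCCCGAAAT; then T→U.

5′-CCAUAAGGUCCCUGCCUCCGAUGCUUCGGUGUGGGCGCCCGAAAU-3′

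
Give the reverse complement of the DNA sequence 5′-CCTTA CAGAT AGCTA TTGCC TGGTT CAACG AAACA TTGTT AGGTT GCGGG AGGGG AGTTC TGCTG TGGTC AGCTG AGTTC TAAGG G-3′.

5′-CCCTTAGAACTCAGCTGACCACAGCAGAACTCCCCTCCCGCAACCTAACAATGTTTCGTTGAACCAGGCAATAGCTATCTGTAAGG-3′

Reading the sequence 3'→5' and pairing each base (A↔T, G↔C) gives the reverse complement directly.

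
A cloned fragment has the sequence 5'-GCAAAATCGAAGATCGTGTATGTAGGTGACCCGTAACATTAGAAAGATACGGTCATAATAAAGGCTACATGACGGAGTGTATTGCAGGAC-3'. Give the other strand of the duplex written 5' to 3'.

5'-GTCCTGCAATACACTCCGTCATGTAGCCTTTATTATGACCGTATCTTTCTAATGTTACGGGTCACCTACATACACGATCTTCGATTTTGC-3'

The complement of GCAAAATCGAAGATCGTGTATGTAGGTGACCCGTAACATTAGAAAGATACGGTCATAATAAAGGCTACATGACGGAGTGTATTGCAGGAC is CGTTTTAGCTTCTAGCACATACATCCACTGGGCATTGTAATCTTTCTATGCCAGTATTATTTCCGATGTACTGCCTCACATAACGTCCTG (A↔T, G↔C). DNA strands are antiparallel, so the complementary strand runs 3'→5'; reversing gives the 5'→3' form.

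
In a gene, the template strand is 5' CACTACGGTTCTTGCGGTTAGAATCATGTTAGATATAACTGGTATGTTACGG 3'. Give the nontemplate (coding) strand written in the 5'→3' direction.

5'-CCGTAACATACCAGTTATATCTAACATGATTCTAACCGCAAGAACCGTAGTG-3'

The coding strand is complementary and antiparallel to the template: take the complement (A↔T, G↔C) and reverse.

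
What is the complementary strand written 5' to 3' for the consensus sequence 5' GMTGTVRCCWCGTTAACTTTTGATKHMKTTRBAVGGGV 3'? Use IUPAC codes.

5'-BCCCBTVYAAMKDMATCAAAAGTTAACGWGGYBACAKC-3'

Standard pairs A↔T, G↔C; ambiguity codes pair R↔Y, M↔K, W↔W, B↔V, H↔D. Complement (CKACABYGGWGCAATTGAAAACTAMDKMAAYVTBCCCB), then reverse for 5'→3'.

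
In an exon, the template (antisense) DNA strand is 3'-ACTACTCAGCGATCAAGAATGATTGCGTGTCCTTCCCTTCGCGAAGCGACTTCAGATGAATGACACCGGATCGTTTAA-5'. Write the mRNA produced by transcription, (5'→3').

5'-UGAUGAGUCGCUAGUUCUUACUAACGCACAGGAAGGGAAGCGCUUCGCUGAAGUCUACUUACUGUGGCCUAGCAAAUU-3'

Reading the template 3'→5' as shown, RNA polymerase pairs each base (A→U, T→A, G↔C) to build mRNA 5'→3' directly.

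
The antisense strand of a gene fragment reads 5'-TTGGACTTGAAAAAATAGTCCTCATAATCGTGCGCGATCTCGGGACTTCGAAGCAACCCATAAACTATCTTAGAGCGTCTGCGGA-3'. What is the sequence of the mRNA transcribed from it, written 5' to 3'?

The mRNA has the sequence of the coding strand (reverse complement of the template) with T→U. Reverse complement of TTGGACTTGAAAAAATAGTCCTCATAATCGTGCGCGATCTCGGGACTTCGAAGCAACCCATAAACTATCTTAGAGCGTCTGCGGA is TCCGCAGACGCTCTAAGATAGTTTATGGGTTGCTTCGAAGTCCCGAGATCGCGCACGATTATGAGGACTATTTTTTCAAGTCCAA; then T→U.

5′-UCCGCAGACGCUCUAAGAUAGUUUAUGGGUUGCUUCGAAGUCCCGAGAUCGCGCACGAUUAUGAGGACUAUUUUUUCAAGUCCAA-3′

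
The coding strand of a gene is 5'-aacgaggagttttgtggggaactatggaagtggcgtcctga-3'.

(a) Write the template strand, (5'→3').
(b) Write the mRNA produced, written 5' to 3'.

(a) The template strand is the reverse complement of the coding strand: complement TTGCTCCTCAAAACACCCCTTGATACCTTCACCGCAGGACT, then reverse.
(b) mRNA matches the coding strand with T→U.

(a) 5'-TCAGGACGCCACTTCCATAGTTCCCCACAAAACTCCTCGTT-3'
(b) 5'-AACGAGGAGUUUUGUGGGGAACUAUGGAAGUGGCGUCCUGA-3'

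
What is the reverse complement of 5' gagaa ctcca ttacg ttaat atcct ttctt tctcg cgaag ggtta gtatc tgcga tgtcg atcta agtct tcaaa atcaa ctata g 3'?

5'-CTATAGTTGATTTTGAAGACTTAGATCGACATCGCAGATACTAACCCTTCGCGAGAAAGAAAGGATATTAACGTAATGGAGTTCTC-3'

Complement each base (A↔T, G↔C): CTCTTGAGGTAATGCAATTATAGGAAAGAAAGAGCGCTTCCCAATCATAGACGCTACAGCTAGATTCAGAAGTTTTAGTTGATATC. Then reverse.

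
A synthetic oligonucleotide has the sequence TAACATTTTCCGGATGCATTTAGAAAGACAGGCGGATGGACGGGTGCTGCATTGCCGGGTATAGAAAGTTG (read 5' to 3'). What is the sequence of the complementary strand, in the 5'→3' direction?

5'-CAACTTTCTATACCCGGCAATGCAGCACCCGTCCATCCGCCTGTCTTTCTAAATGCATCCGGAAAATGTTA-3'

The complement of TAACATTTTCCGGATGCATTTAGAAAGACAGGCGGATGGACGGGTGCTGCATTGCCGGGTATAGAAAGTTG is ATTGTAAAAGGCCTACGTAAATCTTTCTGTCCGCCTACCTGCCCACGACGTAACGGCCCATATCTTTCAAC (A↔T, G↔C). DNA strands are antiparallel, so the complementary strand runs 3'→5'; reversing gives the 5'→3' form.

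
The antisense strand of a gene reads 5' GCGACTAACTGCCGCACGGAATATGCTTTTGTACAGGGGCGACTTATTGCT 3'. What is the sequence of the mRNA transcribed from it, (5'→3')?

5′-AGCAAUAAGUCGCCCCUGUACAAAAGCAUAUUCCGUGCGGCAGUUAGUCGC-3′

RNA polymerase reads the template 3'→5' and synthesizes mRNA 5'→3' by base-pairing (A→U, T→A, G↔C). The complement of the template is CGCTGATTGACGGCGTGCCTTATACGAAAACATGTCCCCGCTGAATAACGA; antiparallel, so 5'→3' the coding strand is AGCAATAAGTCGCCCCTGTACAAAAGCATATTCCGTGCGGCAGTTAGTCGC. Replace T with U for the mRNA.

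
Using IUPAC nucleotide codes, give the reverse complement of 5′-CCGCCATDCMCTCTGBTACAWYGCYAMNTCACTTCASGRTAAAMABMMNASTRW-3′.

5'-WYASTNKKVTKTTTAYCSTGAAGTGANKTRGCRWTGTAVCAGAGKGHATGGCGG-3'

Standard pairs A↔T, G↔C; ambiguity codes pair R↔Y, M↔K, W↔W, S↔S, B↔V, D↔H, N↔N. Complement (GGCGGTAHGKGAGACVATGTWRCGRTKNAGTGAAGTSCYATTTKTVKKNTSAYW), then reverse for 5'→3'.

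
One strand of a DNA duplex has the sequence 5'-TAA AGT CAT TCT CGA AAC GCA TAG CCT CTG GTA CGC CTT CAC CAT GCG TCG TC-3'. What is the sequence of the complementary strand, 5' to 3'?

Pairing A↔T and G↔C gives ATTTCAGTAAGAGCTTTGCGTATCGGAGACCATGCGGAAGTGGTACGCAGCAG, running 3'→5'. Reverse for the 5'→3' convention.

5'-GACGACGCATGGTGAAGGCGTACCAGAGGCTATGCGTTTCGAGAATGACTTTA-3'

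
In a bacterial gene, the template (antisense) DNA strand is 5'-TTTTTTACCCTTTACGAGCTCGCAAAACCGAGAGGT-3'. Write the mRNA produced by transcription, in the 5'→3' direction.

5′-ACCUCUCGGUUUUGCGAGCUCGUAAAGGGUAAAAAA-3′

The mRNA has the sequence of the coding strand (reverse complement of the template) with T→U. Reverse complement of TTTTTTACCCTTTACGAGCTCGCAAAACCGAGAGGT is ACCTCTCGGTTTTGCGAGCTCGTAAAGGGTAAAAAA; then T→U.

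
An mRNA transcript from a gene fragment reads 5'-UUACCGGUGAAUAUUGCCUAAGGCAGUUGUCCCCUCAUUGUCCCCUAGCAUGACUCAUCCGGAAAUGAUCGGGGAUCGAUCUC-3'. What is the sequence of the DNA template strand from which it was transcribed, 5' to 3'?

Replace U with T to get the coding DNA strand: TTACCGGTGAATATTGCCTAAGGCAGTTGTCCCCTCATTGTCCCCTAGCATGACTCATCCGGAAATGATCGGGGATCGATCTC. The template strand is its reverse complement (complement AATGGCCACTTATAACGGATTCCGTCAACAGGGGAGTAACAGGGGATCGTACTGAGTAGGCCTTTACTAGCCCCTAGCTAGAG, then reverse).

5′-GAGATCGATCCCCGATCATTTCCGGATGAGTCATGCTAGGGGACAATGAGGGGACAACTGCCTTAGGCAATATTCACCGGTAA-3′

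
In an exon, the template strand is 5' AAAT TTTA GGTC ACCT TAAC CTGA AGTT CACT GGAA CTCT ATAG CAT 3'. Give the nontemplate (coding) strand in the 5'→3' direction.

5'-ATGCTATAGAGTTCCAGTGAACTTCAGGTTAAGGTGACCTAAAATTT-3'

The coding strand is complementary and antiparallel to the template: take the complement (A↔T, G↔C) and reverse.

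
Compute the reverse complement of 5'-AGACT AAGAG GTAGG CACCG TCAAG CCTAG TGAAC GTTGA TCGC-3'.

Reading the sequence 3'→5' and pairing each base (A↔T, G↔C) gives the reverse complement directly.

5'-GCGATCAACGTTCACTAGGCTTGACGGTGCCTACCTCTTAGTCT-3'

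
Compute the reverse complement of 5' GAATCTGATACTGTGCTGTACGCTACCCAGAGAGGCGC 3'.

5'-GCGCCTCTCTGGGTAGCGTACAGCACAGTATCAGATTC-3'

Reading the sequence 3'→5' and pairing each base (A↔T, G↔C) gives the reverse complement directly.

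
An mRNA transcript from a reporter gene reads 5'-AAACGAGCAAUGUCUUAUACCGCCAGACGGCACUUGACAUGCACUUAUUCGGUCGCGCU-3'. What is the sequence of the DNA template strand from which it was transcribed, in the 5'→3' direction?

5'-AGCGCGACCGAATAAGTGCATGTCAAGTGCCGTCTGGCGGTATAAGACATTGCTCGTTT-3'

Replace U with T to get the coding DNA strand: AAACGAGCAATGTCTTATACCGCCAGACGGCACTTGACATGCACTTATTCGGTCGCGCT. The template strand is its reverse complement (complement TTTGCTCGTTACAGAATATGGCGGTCTGCCGTGAACTGTACGTGAATAAGCCAGCGCGA, then reverse).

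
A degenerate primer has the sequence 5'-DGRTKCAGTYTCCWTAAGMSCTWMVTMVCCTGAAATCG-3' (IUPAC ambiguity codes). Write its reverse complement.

Standard pairs A↔T, G↔C; ambiguity codes pair R↔Y, M↔K, W↔W, S↔S, D↔H, V↔B. Complement (HCYAMGTCARAGGWATTCKSGAWKBAKBGGACTTTAGC), then reverse for 5'→3'.

5'-CGATTTCAGGBKABKWAGSKCTTAWGGARACTGMAYCH-3'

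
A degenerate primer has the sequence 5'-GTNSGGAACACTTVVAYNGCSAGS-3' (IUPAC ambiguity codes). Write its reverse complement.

Standard pairs A↔T, G↔C; ambiguity codes pair Y↔R, S↔S, V↔B, N↔N. Complement (CANSCCTTGTGAABBTRNCGSTCS), then reverse for 5'→3'.

5'-SCTSGCNRTBBAAGTGTTCCSNAC-3'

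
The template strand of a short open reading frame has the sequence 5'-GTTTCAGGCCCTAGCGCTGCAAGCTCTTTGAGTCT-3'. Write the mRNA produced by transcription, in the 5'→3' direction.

5′-AGACUCAAAGAGCUUGCAGCGCUAGGGCCUGAAAC-3′

The mRNA has the sequence of the coding strand (reverse complement of the template) with T→U. Reverse complement of GTTTCAGGCCCTAGCGCTGCAAGCTCTTTGAGTCT is AGACTCAAAGAGCTTGCAGCGCTAGGGCCTGAAAC; then T→U.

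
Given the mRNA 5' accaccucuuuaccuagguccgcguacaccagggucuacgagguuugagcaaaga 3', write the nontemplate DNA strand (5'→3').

The coding DNA strand has the same 5'→3' sequence as the mRNA with U replaced by T.

5'-ACCACCTCTTTACCTAGGTCCGCGTACACCAGGGTCTACGAGGTTTGAGCAAAGA-3'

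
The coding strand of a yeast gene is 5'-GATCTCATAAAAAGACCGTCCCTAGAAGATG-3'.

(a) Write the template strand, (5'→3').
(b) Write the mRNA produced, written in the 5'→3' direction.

(a) The template strand is the reverse complement of the coding strand: complement CTAGAGTATTTTTCTGGCAGGGATCTTCTAC, then reverse.
(b) mRNA matches the coding strand with T→U.

(a) 5'-CATCTTCTAGGGACGGTCTTTTTATGAGATC-3'
(b) 5'-GAUCUCAUAAAAAGACCGUCCCUAGAAGAUG-3'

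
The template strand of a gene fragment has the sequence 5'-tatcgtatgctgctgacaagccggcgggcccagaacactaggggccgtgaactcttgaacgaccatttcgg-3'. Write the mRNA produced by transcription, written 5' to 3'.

5'-CCGAAAUGGUCGUUCAAGAGUUCACGGCCCCUAGUGUUCUGGGCCCGCCGGCUUGUCAGCAGCAUACGAUA-3'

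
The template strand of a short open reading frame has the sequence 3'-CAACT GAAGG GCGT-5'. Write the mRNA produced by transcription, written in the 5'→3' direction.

Reading the template 3'→5' as shown, RNA polymerase pairs each base (A→U, T→A, G↔C) to build mRNA 5'→3' directly.

5'-GUUGACUUCCCGCA-3'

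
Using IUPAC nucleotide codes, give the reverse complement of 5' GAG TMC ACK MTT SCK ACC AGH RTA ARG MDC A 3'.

5'-TGHKCYTTAYDCTGGTMGSAAKMGTGKACTC-3'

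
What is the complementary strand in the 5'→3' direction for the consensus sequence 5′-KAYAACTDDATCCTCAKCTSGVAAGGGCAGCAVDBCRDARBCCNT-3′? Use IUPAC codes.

Standard pairs A↔T, G↔C; ambiguity codes pair R↔Y, K↔M, S↔S, B↔V, D↔H, N↔N. Complement (MTRTTGAHHTAGGAGTMGASCBTTCCCGTCGTBHVGYHTYVGGNA), then reverse for 5'→3'.

5'-ANGGVYTHYGVHBTGCTGCCCTTBCSAGMTGAGGATHHAGTTRTM-3'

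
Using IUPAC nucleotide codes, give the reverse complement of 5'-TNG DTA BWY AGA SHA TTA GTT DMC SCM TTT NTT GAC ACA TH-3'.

Standard pairs A↔T, G↔C; ambiguity codes pair Y↔R, M↔K, W↔W, S↔S, B↔V, D↔H, N↔N. Complement (ANCHATVWRTCTSDTAATCAAHKGSGKAAANAACTGTGTAD), then reverse for 5'→3'.

5′-DATGTGTCAANAAAKGSGKHAACTAATDSTCTRWVTAHCNA-3′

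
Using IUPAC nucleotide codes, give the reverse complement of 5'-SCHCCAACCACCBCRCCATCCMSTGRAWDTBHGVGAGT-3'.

Standard pairs A↔T, G↔C; ambiguity codes pair R↔Y, M↔K, W↔W, S↔S, B↔V, D↔H. Complement (SGDGGTTGGTGGVGYGGTAGGKSACYTWHAVDCBCTCA), then reverse for 5'→3'.

5'-ACTCBCDVAHWTYCASKGGATGGYGVGGTGGTTGGDGS-3'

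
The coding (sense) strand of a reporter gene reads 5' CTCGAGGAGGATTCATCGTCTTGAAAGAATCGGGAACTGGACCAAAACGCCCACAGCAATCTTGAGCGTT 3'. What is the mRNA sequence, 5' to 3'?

The mRNA is synthesized from the template strand, so it matches the coding strand with T replaced by U.

5'-CUCGAGGAGGAUUCAUCGUCUUGAAAGAAUCGGGAACUGGACCAAAACGCCCACAGCAAUCUUGAGCGUU-3'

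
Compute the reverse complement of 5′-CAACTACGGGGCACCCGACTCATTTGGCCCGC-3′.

5′-GCGGGCCAAATGAGTCGGGTGCCCCGTAGTTG-3′

Reading the sequence 3'→5' and pairing each base (A↔T, G↔C) gives the reverse complement directly.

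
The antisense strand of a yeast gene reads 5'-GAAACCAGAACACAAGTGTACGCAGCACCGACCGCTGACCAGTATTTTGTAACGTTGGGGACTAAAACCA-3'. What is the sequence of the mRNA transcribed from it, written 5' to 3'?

The mRNA has the sequence of the coding strand (reverse complement of the template) with T→U. Reverse complement of GAAACCAGAACACAAGTGTACGCAGCACCGACCGCTGACCAGTATTTTGTAACGTTGGGGACTAAAACCA is TGGTTTTAGTCCCCAACGTTACAAAATACTGGTCAGCGGTCGGTGCTGCGTACACTTGTGTTCTGGTTTC; then T→U.

5'-UGGUUUUAGUCCCCAACGUUACAAAAUACUGGUCAGCGGUCGGUGCUGCGUACACUUGUGUUCUGGUUUC-3'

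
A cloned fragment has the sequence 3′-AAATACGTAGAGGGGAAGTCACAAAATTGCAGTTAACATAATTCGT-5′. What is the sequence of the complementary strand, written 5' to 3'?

5'-TTTATGCATCTCCCCTTCAGTGTTTTAACGTCAATTGTATTAAGCA-3'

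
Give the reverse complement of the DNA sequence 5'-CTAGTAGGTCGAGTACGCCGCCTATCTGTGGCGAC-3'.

Complement each base (A↔T, G↔C): GATCATCCAGCTCATGCGGCGGATAGACACCGCTG. Then reverse.

5'-GTCGCCACAGATAGGCGGCGTACTCGACCTACTAG-3'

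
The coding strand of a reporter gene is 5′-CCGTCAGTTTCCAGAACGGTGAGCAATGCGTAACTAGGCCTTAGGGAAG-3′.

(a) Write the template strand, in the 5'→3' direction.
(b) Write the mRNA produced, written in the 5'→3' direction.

(a) The template strand is the reverse complement of the coding strand: complement GGCAGTCAAAGGTCTTGCCACTCGTTACGCATTGATCCGGAATCCCTTC, then reverse.
(b) mRNA matches the coding strand with T→U.

(a) 5'-CTTCCCTAAGGCCTAGTTACGCATTGCTCACCGTTCTGGAAACTGACGG-3'
(b) 5'-CCGUCAGUUUCCAGAACGGUGAGCAAUGCGUAACUAGGCCUUAGGGAAG-3'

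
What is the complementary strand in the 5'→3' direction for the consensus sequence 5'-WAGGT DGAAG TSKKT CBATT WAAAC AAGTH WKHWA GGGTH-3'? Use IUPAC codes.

5'-DACCCTWDMWDACTTGTTTWAATVGAMMSACTTCHACCTW-3'

Standard pairs A↔T, G↔C; ambiguity codes pair K↔M, W↔W, S↔S, B↔V, D↔H. Complement (WTCCAHCTTCASMMAGVTAAWTTTGTTCADWMDWTCCCAD), then reverse for 5'→3'.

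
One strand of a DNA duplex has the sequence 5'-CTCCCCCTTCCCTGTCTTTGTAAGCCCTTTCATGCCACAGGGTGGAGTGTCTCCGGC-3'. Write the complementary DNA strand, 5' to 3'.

The complement of CTCCCCCTTCCCTGTCTTTGTAAGCCCTTTCATGCCACAGGGTGGAGTGTCTCCGGC is GAGGGGGAAGGGACAGAAACATTCGGGAAAGTACGGTGTCCCACCTCACAGAGGCCG (A↔T, G↔C). DNA strands are antiparallel, so the complementary strand runs 3'→5'; reversing gives the 5'→3' form.

5'-GCCGGAGACACTCCACCCTGTGGCATGAAAGGGCTTACAAAGACAGGGAAGGGGGAG-3'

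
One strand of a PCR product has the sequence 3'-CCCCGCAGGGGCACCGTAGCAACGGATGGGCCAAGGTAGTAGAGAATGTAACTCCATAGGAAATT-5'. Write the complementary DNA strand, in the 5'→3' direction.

The strand is given 3'→5', so its complement runs 5'→3' in the same left-to-right order: pair each base A↔T, G↔C.

5′-GGGGCGTCCCCGTGGCATCGTTGCCTACCCGGTTCCATCATCTCTTACATTGAGGTATCCTTTAA-3′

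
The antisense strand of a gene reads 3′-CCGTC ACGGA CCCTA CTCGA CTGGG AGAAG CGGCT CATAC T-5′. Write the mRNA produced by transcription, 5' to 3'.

Reading the template 3'→5' as shown, RNA polymerase pairs each base (A→U, T→A, G↔C) to build mRNA 5'→3' directly.

5'-GGCAGUGCCUGGGAUGAGCUGACCCUCUUCGCCGAGUAUGA-3'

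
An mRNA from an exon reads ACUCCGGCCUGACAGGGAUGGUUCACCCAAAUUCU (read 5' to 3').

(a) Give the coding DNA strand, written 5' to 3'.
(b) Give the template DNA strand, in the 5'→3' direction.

(a) The coding strand matches the mRNA with U→T.
(b) The template strand is the reverse complement of the coding strand.

(a) 5′-ACTCCGGCCTGACAGGGATGGTTCACCCAAATTCT-3′
(b) 5'-AGAATTTGGGTGAACCATCCCTGTCAGGCCGGAGT-3'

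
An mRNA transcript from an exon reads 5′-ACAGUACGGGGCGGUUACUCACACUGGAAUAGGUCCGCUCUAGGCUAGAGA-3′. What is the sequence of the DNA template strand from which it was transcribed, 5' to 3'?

5'-TCTCTAGCCTAGAGCGGACCTATTCCAGTGTGAGTAACCGCCCCGTACTGT-3'

Replace U with T to get the coding DNA strand: ACAGTACGGGGCGGTTACTCACACTGGAATAGGTCCGCTCTAGGCTAGAGA. The template strand is its reverse complement (complement TGTCATGCCCCGCCAATGAGTGTGACCTTATCCAGGCGAGATCCGATCTCT, then reverse).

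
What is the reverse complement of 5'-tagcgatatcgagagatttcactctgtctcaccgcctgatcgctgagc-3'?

5′-GCTCAGCGATCAGGCGGTGAGACAGAGTGAAATCTCTCGATATCGCTA-3′

Reading the sequence 3'→5' and pairing each base (A↔T, G↔C) gives the reverse complement directly.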